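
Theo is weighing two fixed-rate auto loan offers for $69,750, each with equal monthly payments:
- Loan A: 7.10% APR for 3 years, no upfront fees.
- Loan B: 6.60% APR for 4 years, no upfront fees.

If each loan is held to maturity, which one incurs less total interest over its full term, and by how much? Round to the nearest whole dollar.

Loan A by $1,905

Loan A: monthly rate = 7.1%/12 = 0.0059167; payment = 69,750 × 0.0059167 / (1 − (1+0.0059167)^−36) = $2,156.87.
Total interest on Loan A = 36 × $2,156.87 − $69,750 = $7,897.32.
Loan B: monthly rate = 6.6%/12 = 0.0055000; payment = 69,750 × 0.0055000 / (1 − (1+0.0055000)^−48) = $1,657.34.
Total interest on Loan B = 48 × $1,657.34 − $69,750 = $9,802.32.
Loan A is lower by $1,905.00.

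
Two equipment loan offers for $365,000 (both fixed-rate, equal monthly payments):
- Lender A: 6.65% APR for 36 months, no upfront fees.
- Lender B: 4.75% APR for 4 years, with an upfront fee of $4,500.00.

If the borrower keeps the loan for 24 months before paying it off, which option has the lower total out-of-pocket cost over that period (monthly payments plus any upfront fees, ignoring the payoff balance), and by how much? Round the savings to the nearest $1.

Lender B by $63,838

Lender A: monthly rate = 6.65%/12 = 0.0055417; payment = 365,000 × 0.0055417 / (1 − (1+0.0055417)^−36) = $11,211.82.
Lender B: monthly rate = 4.75%/12 = 0.0039583; payment = 365,000 × 0.0039583 / (1 − (1+0.0039583)^−48) = $8,364.42.
Over 24 months: Lender A costs 24 × $11,211.82 = $269,083.68; Lender B costs 24 × $8,364.42 + $4,500.00 = $205,246.08.
Lender B is cheaper by $269,083.68 − $205,246.08 = $63,837.60.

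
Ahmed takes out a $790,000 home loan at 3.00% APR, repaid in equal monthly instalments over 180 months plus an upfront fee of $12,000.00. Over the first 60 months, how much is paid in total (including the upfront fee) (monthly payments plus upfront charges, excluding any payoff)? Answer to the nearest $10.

At 3.00% the monthly rate is 0.0025000, so the payment is 790,000 × 0.0025000 / (1 − 1.0025000^−180) = $5,455.59.
Total outlay = 60 × $5,455.59 + $12,000.00 = $339,335.40.

$339,340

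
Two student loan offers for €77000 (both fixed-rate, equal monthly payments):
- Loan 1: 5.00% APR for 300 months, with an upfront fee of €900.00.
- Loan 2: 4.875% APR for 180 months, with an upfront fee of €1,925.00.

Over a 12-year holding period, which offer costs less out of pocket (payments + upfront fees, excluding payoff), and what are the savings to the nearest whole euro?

Loan 1 by €23,169

Loan 1: at 5.00% the monthly rate is 0.0041667, so the payment is 77,000 × 0.0041667 / (1 − 1.0041667^−300) = €450.13.
Loan 2: at 4.875% the monthly rate is 0.0040625, so the payment is 77,000 × 0.0040625 / (1 − 1.0040625^−180) = €603.91.
Over 144 months: Loan 1 costs 144 × €450.13 + €900.00 = €65,718.72; Loan 2 costs 144 × €603.91 + €1,925.00 = €88,888.04.
Loan 1 is cheaper by €88,888.04 − €65,718.72 = €23,169.32.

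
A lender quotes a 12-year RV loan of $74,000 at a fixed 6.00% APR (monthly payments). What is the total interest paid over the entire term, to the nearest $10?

$29,990

Monthly rate = 6%/12 = 0.0050000; payment = 74,000 × 0.0050000 / (1 − (1+0.0050000)^−144) = $722.13.
Total paid = 144 × $722.13 = $103,986.72; interest = $103,986.72 − $74,000 = $29,986.72.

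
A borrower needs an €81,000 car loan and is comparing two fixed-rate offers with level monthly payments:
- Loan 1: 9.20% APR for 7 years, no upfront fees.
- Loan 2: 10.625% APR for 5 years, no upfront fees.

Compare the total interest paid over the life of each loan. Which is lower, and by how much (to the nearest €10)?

Loan 1: monthly rate = 9.2%/12 = 0.0076667; payment = 81,000 × 0.0076667 / (1 − (1+0.0076667)^−84) = €1,311.45.
Total interest on Loan 1 = 84 × €1,311.45 − €81,000 = €29,161.80.
Loan 2: monthly rate = 10.625%/12 = 0.0088542; payment = 81,000 × 0.0088542 / (1 − (1+0.0088542)^−60) = €1,746.03.
Total interest on Loan 2 = 60 × €1,746.03 − €81,000 = €23,761.80.
Loan 2 is lower by €5,400.00.

Loan 2 by €5,400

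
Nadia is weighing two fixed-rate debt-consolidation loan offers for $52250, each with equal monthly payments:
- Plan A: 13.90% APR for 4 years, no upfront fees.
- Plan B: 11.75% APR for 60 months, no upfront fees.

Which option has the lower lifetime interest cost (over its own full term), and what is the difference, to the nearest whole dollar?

Plan A by $932

Plan A: monthly rate = 13.9%/12 = 0.0115833; payment = 52,250 × 0.0115833 / (1 − (1+0.0115833)^−48) = $1,425.19.
Total interest on Plan A = 48 × $1,425.19 − $52,250 = $16,159.12.
Plan B: monthly rate = 11.75%/12 = 0.0097917; payment = 52,250 × 0.0097917 / (1 − (1+0.0097917)^−60) = $1,155.68.
Total interest on Plan B = 60 × $1,155.68 − $52,250 = $17,090.80.
Plan A is lower by $931.68.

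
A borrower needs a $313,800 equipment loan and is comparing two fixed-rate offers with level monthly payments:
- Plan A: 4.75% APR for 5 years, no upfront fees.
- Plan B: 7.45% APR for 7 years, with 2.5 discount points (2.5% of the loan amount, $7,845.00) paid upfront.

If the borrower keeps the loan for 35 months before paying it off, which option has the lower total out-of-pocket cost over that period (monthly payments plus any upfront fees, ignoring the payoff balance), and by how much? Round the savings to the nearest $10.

Plan A: monthly rate = 4.75%/12 = 0.0039583; payment = 313,800 × 0.0039583 / (1 − (1+0.0039583)^−60) = $5,885.92.
Plan B: monthly rate = 7.45%/12 = 0.0062083; payment = 313,800 × 0.0062083 / (1 − (1+0.0062083)^−84) = $4,805.41.
Over 35 months: Plan A costs 35 × $5,885.92 = $206,007.20; Plan B costs 35 × $4,805.41 + $7,845.00 = $176,034.35.
Plan B is cheaper by $206,007.20 − $176,034.35 = $29,972.85.

Plan B by $29,970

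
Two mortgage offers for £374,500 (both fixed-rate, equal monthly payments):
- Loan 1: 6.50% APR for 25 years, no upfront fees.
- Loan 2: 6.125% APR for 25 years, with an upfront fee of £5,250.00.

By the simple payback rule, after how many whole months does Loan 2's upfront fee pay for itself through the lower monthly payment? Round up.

Loan 1: at 6.50% the monthly rate is 0.0054167, so the payment is 374,500 × 0.0054167 / (1 − 1.0054167^−300) = £2,528.65.
Loan 2: at 6.125% the monthly rate is 0.0051042, so the payment is 374,500 × 0.0051042 / (1 − 1.0051042^−300) = £2,441.61.
Monthly savings = £2,528.65 − £2,441.61 = £87.04.
Break-even = £5,250.00 / £87.04 = 60.32 → 61 months.

61 months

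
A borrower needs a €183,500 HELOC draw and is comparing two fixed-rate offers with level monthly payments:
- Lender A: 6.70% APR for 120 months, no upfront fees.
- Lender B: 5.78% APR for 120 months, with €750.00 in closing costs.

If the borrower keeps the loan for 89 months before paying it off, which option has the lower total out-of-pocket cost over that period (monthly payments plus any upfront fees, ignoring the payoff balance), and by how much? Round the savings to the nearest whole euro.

Lender A: at 6.70% the monthly rate is 0.0055833, so the payment is 183,500 × 0.0055833 / (1 − 1.0055833^−120) = €2,102.33.
Lender B: at 5.78% the monthly rate is 0.0048167, so the payment is 183,500 × 0.0048167 / (1 − 1.0048167^−120) = €2,017.01.
Over 89 months: Lender A costs 89 × €2,102.33 = €187,107.37; Lender B costs 89 × €2,017.01 + €750.00 = €180,263.89.
Lender B is cheaper by €187,107.37 − €180,263.89 = €6,843.48.

Lender B by €6,843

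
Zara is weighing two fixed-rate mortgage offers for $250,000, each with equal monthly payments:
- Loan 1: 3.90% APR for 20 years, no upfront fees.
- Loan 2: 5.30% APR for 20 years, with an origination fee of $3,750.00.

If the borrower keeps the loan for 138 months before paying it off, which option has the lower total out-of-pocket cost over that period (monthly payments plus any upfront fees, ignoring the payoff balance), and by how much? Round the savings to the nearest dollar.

Loan 1: at 3.90% the monthly rate is 0.0032500, so the payment is 250,000 × 0.0032500 / (1 − 1.0032500^−240) = $1,501.81.
Loan 2: monthly rate = 5.3%/12 = 0.0044167; payment = 250,000 × 0.0044167 / (1 − (1+0.0044167)^−240) = $1,691.60.
Over 138 months: Loan 1 costs 138 × $1,501.81 = $207,249.78; Loan 2 costs 138 × $1,691.60 + $3,750.00 = $237,190.80.
Loan 1 is cheaper by $237,190.80 − $207,249.78 = $29,941.02.

Loan 1 by $29,941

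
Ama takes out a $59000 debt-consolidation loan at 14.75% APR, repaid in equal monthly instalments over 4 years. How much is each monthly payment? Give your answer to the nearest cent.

At 14.75% the monthly rate is 0.0122917, so the payment is 59,000 × 0.0122917 / (1 − 1.0122917^−48) = $1,634.55.

$1,634.55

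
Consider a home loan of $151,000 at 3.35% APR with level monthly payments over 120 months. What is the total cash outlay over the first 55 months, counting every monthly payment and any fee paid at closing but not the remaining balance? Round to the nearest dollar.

$81,542

At 3.35% the monthly rate is 0.0027917, so the payment is 151,000 × 0.0027917 / (1 − 1.0027917^−120) = $1,482.59.
Total outlay = 55 × $1,482.59 = $81,542.45.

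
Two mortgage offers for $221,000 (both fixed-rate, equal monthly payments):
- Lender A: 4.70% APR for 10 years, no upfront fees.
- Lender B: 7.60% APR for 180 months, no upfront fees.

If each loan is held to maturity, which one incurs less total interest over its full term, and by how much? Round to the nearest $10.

Lender A: at 4.70% the monthly rate is 0.0039167, so the payment is 221,000 × 0.0039167 / (1 − 1.0039167^−120) = $2,311.77.
Total interest on Lender A = 120 × $2,311.77 − $221,000 = $56,412.40.
Lender B: at 7.60% the monthly rate is 0.0063333, so the payment is 221,000 × 0.0063333 / (1 − 1.0063333^−180) = $2,061.28.
Total interest on Lender B = 180 × $2,061.28 − $221,000 = $150,030.40.
Lender A is lower by $93,618.00.

Lender A by $93,620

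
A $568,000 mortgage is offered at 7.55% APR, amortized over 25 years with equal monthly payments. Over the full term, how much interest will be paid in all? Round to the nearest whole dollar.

Monthly rate = 7.55%/12 = 0.0062917; payment = 568,000 × 0.0062917 / (1 − (1+0.0062917)^−300) = $4,215.96.
Total paid = 300 × $4,215.96 = $1,264,788.00; interest = $1,264,788.00 − $568,000 = $696,788.00.

$696,788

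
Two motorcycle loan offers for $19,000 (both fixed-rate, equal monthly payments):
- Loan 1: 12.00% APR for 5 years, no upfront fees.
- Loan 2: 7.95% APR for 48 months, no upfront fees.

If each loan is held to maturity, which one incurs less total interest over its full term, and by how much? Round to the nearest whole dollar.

Loan 2 by $3,115

Loan 1: at 12.00% the monthly rate is 0.0100000, so the payment is 19,000 × 0.0100000 / (1 − 1.0100000^−60) = $422.64.
Total interest on Loan 1 = 60 × $422.64 − $19,000 = $6,358.40.
Loan 2: at 7.95% the monthly rate is 0.0066250, so the payment is 19,000 × 0.0066250 / (1 − 1.0066250^−48) = $463.40.
Total interest on Loan 2 = 48 × $463.40 − $19,000 = $3,243.20.
Loan 2 is lower by $3,115.20.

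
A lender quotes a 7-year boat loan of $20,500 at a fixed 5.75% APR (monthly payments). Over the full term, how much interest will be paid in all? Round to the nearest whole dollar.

$4,450

At 5.75% the monthly rate is 0.0047917, so the payment is 20,500 × 0.0047917 / (1 − 1.0047917^−84) = $297.02.
Total paid = 84 × $297.02 = $24,949.68; interest = $24,949.68 − $20,500 = $4,449.68.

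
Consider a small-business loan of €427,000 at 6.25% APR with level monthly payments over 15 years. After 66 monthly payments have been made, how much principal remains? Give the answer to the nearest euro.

With monthly rate i = 6.25%/12 = 0.0052083, the balance after k of n payments is P · [(1+i)^n − (1+i)^k] / [(1+i)^n − 1].
(1+0.0052083)^180 = 2.54738422 and (1+0.0052083)^66 = 1.40896855, so the balance is 427,000 × (2.54738422 − 1.40896855) / (2.54738422 − 1) = €314,145.31.

€314,145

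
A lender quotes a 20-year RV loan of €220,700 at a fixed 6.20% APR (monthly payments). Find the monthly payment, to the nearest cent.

At 6.20% the monthly rate is 0.0051667, so the payment is 220,700 × 0.0051667 / (1 − 1.0051667^−240) = €1,606.73.

€1,606.73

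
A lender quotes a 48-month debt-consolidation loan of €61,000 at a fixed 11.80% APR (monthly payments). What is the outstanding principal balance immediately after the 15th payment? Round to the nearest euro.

€44,913

With monthly rate i = 11.8%/12 = 0.0098333, the balance after k of n payments is P · [(1+i)^n − (1+i)^k] / [(1+i)^n − 1].
(1+0.0098333)^48 = 1.59950537 and (1+0.0098333)^15 = 1.15809859, so the balance is 61,000 × (1.59950537 − 1.15809859) / (1.59950537 − 1) = €44,913.38.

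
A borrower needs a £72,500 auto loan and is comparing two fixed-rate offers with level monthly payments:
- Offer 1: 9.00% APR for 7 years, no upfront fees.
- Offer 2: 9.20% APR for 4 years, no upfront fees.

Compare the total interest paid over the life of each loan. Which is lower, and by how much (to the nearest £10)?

Offer 1: monthly rate = 9%/12 = 0.0075000; payment = 72,500 × 0.0075000 / (1 − (1+0.0075000)^−84) = £1,166.46.
Total interest on Offer 1 = 84 × £1,166.46 − £72,500 = £25,482.64.
Offer 2: monthly rate = 9.2%/12 = 0.0076667; payment = 72,500 × 0.0076667 / (1 − (1+0.0076667)^−48) = £1,811.06.
Total interest on Offer 2 = 48 × £1,811.06 − £72,500 = £14,430.88.
Offer 2 is lower by £11,051.76.

Offer 2 by £11,050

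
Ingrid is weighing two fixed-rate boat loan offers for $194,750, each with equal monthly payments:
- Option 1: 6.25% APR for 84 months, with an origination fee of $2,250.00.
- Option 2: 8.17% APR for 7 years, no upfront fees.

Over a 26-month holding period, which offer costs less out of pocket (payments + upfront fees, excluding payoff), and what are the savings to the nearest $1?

Option 1: monthly rate = 6.25%/12 = 0.0052083; payment = 194,750 × 0.0052083 / (1 − (1+0.0052083)^−84) = $2,868.41.
Option 2: monthly rate = 8.17%/12 = 0.0068083; payment = 194,750 × 0.0068083 / (1 − (1+0.0068083)^−84) = $3,051.94.
Over 26 months: Option 1 costs 26 × $2,868.41 + $2,250.00 = $76,828.66; Option 2 costs 26 × $3,051.94 = $79,350.44.
Option 1 is cheaper by $79,350.44 − $76,828.66 = $2,521.78.

Option 1 by $2,522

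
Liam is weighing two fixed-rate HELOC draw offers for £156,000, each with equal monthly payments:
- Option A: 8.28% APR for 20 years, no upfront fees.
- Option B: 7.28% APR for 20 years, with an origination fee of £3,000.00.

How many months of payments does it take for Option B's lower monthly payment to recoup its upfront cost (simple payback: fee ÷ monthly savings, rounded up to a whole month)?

32 months

Option A: at 8.28% the monthly rate is 0.0069000, so the payment is 156,000 × 0.0069000 / (1 − 1.0069000^−240) = £1,332.16.
Option B: monthly rate = 7.28%/12 = 0.0060667; payment = 156,000 × 0.0060667 / (1 − (1+0.0060667)^−240) = £1,235.82.
Monthly savings = £1,332.16 − £1,235.82 = £96.34.
Break-even = £3,000.00 / £96.34 = 31.14 → 32 months.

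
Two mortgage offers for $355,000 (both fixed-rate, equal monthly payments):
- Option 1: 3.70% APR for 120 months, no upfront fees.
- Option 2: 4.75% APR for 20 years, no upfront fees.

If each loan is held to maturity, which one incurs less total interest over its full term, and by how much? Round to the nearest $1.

Option 1 by $125,326

Option 1: at 3.70% the monthly rate is 0.0030833, so the payment is 355,000 × 0.0030833 / (1 − 1.0030833^−120) = $3,543.80.
Total interest on Option 1 = 120 × $3,543.80 − $355,000 = $70,256.00.
Option 2: monthly rate = 4.75%/12 = 0.0039583; payment = 355,000 × 0.0039583 / (1 − (1+0.0039583)^−240) = $2,294.09.
Total interest on Option 2 = 240 × $2,294.09 − $355,000 = $195,581.60.
Option 1 is lower by $125,325.60.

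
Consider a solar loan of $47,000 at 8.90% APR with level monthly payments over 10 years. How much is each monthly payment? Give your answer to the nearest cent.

$592.84

Monthly rate = 8.9%/12 = 0.0074167; payment = 47,000 × 0.0074167 / (1 − (1+0.0074167)^−120) = $592.84.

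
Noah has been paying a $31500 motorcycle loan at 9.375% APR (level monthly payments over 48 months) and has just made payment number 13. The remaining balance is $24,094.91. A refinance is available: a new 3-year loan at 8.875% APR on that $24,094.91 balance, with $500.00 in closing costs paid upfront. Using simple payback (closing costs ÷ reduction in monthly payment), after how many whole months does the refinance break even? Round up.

21 months

Current payment = 31,500 × 9.375%/12 / (1 − (1+0.0078125)^−48) = $789.50.
Refinanced payment = 24,094.91 × 0.0073958 / (1 − (1+0.0073958)^−36) = $764.81.
Monthly savings = $789.50 − $764.81 = $24.69.
Break-even = $500.00 / $24.69 = 20.25 → 21 months.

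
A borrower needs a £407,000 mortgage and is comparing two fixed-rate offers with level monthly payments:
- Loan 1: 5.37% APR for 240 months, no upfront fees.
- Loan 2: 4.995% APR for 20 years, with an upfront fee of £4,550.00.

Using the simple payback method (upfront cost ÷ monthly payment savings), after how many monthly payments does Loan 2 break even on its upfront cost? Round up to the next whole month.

Loan 1: monthly rate = 5.37%/12 = 0.0044750; payment = 407,000 × 0.0044750 / (1 − (1+0.0044750)^−240) = £2,769.90.
Loan 2: at 4.995% the monthly rate is 0.0041625, so the payment is 407,000 × 0.0041625 / (1 − 1.0041625^−240) = £2,684.90.
Monthly savings = £2,769.90 − £2,684.90 = £85.00.
Break-even = £4,550.00 / £85.00 = 53.53 → 54 months.

54 months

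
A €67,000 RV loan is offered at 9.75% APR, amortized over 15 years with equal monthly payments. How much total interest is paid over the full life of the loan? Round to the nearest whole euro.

€60,759

At 9.75% the monthly rate is 0.0081250, so the payment is 67,000 × 0.0081250 / (1 − 1.0081250^−180) = €709.77.
Total paid = 180 × €709.77 = €127,758.60; interest = €127,758.60 − €67,000 = €60,758.60.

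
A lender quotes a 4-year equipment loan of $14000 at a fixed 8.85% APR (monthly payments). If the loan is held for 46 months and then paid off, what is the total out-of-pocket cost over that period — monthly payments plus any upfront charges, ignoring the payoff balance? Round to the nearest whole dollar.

$15,980

At 8.85% the monthly rate is 0.0073750, so the payment is 14,000 × 0.0073750 / (1 − 1.0073750^−48) = $347.39.
Total outlay = 46 × $347.39 = $15,979.94.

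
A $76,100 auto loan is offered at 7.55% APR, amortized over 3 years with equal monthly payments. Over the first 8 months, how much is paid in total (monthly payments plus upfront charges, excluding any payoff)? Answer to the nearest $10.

At 7.55% the monthly rate is 0.0062917, so the payment is 76,100 × 0.0062917 / (1 − 1.0062917^−36) = $2,368.93.
Total outlay = 8 × $2,368.93 = $18,951.44.

$18,950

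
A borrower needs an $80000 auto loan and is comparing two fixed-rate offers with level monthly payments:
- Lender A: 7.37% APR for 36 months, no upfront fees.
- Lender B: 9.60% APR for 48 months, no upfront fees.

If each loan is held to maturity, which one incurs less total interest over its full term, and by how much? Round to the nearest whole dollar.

Lender A: at 7.37% the monthly rate is 0.0061417, so the payment is 80,000 × 0.0061417 / (1 − 1.0061417^−36) = $2,483.72.
Total interest on Lender A = 36 × $2,483.72 − $80,000 = $9,413.92.
Lender B: at 9.60% the monthly rate is 0.0080000, so the payment is 80,000 × 0.0080000 / (1 − 1.0080000^−48) = $2,013.67.
Total interest on Lender B = 48 × $2,013.67 − $80,000 = $16,656.16.
Lender A is lower by $7,242.24.

Lender A by $7,242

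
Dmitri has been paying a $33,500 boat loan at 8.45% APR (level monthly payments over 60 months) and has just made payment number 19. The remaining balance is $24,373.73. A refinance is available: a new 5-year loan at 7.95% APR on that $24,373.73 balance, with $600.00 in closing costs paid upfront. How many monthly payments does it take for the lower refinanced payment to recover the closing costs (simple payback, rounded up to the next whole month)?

4 months

Current payment = 33,500 × 8.45%/12 / (1 − (1+0.0070417)^−60) = $686.50.
Refinanced payment = 24,373.73 × 0.0066250 / (1 − (1+0.0066250)^−60) = $493.63.
Monthly savings = $686.50 − $493.63 = $192.87.
Break-even = $600.00 / $192.87 = 3.11 → 4 months.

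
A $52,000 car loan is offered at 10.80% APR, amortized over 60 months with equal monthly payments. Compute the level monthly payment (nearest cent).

Monthly rate = 10.8%/12 = 0.0090000; payment = 52,000 × 0.0090000 / (1 − (1+0.0090000)^−60) = $1,125.43.

$1,125.43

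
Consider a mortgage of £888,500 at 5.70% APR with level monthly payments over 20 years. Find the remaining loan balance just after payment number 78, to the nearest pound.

£700,935

With monthly rate i = 5.7%/12 = 0.0047500, the balance after k of n payments is P · [(1+i)^n − (1+i)^k] / [(1+i)^n − 1].
(1+0.0047500)^240 = 3.11834073 and (1+0.0047500)^78 = 1.44718869, so the balance is 888,500 × (3.11834073 − 1.44718869) / (3.11834073 − 1) = £700,934.73.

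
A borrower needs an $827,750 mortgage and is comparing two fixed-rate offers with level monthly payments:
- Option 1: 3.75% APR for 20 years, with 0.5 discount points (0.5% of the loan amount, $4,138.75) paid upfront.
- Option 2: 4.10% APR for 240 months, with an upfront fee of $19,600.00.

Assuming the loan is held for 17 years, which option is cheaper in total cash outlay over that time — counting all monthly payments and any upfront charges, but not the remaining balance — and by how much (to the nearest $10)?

Option 1 by $46,490

Option 1: monthly rate = 3.75%/12 = 0.0031250; payment = 827,750 × 0.0031250 / (1 − (1+0.0031250)^−240) = $4,907.63.
Option 2: monthly rate = 4.1%/12 = 0.0034167; payment = 827,750 × 0.0034167 / (1 − (1+0.0034167)^−240) = $5,059.73.
Over 204 months: Option 1 costs 204 × $4,907.63 + $4,138.75 = $1,005,295.27; Option 2 costs 204 × $5,059.73 + $19,600.00 = $1,051,784.92.
Option 1 is cheaper by $1,051,784.92 − $1,005,295.27 = $46,489.65.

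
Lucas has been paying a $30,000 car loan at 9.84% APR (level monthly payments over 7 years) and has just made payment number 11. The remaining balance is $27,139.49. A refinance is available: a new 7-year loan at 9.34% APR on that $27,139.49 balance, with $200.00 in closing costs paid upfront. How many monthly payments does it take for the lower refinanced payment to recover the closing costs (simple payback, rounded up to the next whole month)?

Current payment = 30,000 × 9.84%/12 / (1 − (1+0.0082000)^−84) = $495.56.
Refinanced payment = 27,139.49 × 0.0077833 / (1 − (1+0.0077833)^−84) = $441.35.
Monthly savings = $495.56 − $441.35 = $54.21.
Break-even = $200.00 / $54.21 = 3.69 → 4 months.

4 months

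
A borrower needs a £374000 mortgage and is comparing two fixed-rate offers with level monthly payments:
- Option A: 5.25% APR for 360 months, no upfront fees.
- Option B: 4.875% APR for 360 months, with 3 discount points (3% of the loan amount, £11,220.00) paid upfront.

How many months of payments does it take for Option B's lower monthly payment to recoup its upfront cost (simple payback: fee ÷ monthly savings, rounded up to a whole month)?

131 months

Option A: monthly rate = 5.25%/12 = 0.0043750; payment = 374,000 × 0.0043750 / (1 − (1+0.0043750)^−360) = £2,065.24.
Option B: monthly rate = 4.875%/12 = 0.0040625; payment = 374,000 × 0.0040625 / (1 − (1+0.0040625)^−360) = £1,979.24.
Monthly savings = £2,065.24 − £1,979.24 = £86.00.
Break-even = £11,220.00 / £86.00 = 130.47 → 131 months.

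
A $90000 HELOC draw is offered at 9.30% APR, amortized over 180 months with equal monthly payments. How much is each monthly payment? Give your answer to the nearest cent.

$928.97

Monthly rate = 9.3%/12 = 0.0077500; payment = 90,000 × 0.0077500 / (1 − (1+0.0077500)^−180) = $928.97.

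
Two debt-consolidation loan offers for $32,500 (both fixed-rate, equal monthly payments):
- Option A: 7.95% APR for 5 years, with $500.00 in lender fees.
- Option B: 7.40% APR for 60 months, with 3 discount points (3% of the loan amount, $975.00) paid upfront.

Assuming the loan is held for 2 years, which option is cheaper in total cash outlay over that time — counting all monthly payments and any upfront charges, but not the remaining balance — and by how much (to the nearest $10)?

Option A by $270

Option A: at 7.95% the monthly rate is 0.0066250, so the payment is 32,500 × 0.0066250 / (1 − 1.0066250^−60) = $658.21.
Option B: monthly rate = 7.4%/12 = 0.0061667; payment = 32,500 × 0.0061667 / (1 − (1+0.0061667)^−60) = $649.69.
Over 24 months: Option A costs 24 × $658.21 + $500.00 = $16,297.04; Option B costs 24 × $649.69 + $975.00 = $16,567.56.
Option A is cheaper by $16,567.56 − $16,297.04 = $270.52.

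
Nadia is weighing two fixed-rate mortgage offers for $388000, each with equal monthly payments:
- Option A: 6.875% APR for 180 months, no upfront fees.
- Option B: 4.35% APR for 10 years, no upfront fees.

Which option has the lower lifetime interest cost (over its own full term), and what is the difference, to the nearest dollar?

Option B by $143,690

Option A: at 6.875% the monthly rate is 0.0057292, so the payment is 388,000 × 0.0057292 / (1 − 1.0057292^−180) = $3,460.39.
Total interest on Option A = 180 × $3,460.39 − $388,000 = $234,870.20.
Option B: monthly rate = 4.35%/12 = 0.0036250; payment = 388,000 × 0.0036250 / (1 − (1+0.0036250)^−120) = $3,993.17.
Total interest on Option B = 120 × $3,993.17 − $388,000 = $91,180.40.
Option B is lower by $143,689.80.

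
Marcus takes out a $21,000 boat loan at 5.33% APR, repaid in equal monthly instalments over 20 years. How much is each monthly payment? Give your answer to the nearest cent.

At 5.33% the monthly rate is 0.0044417, so the payment is 21,000 × 0.0044417 / (1 − 1.0044417^−240) = $142.45.

$142.45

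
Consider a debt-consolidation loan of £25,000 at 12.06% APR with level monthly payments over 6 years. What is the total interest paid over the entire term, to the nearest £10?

£10,250

At 12.06% the monthly rate is 0.0100500, so the payment is 25,000 × 0.0100500 / (1 − 1.0100500^−72) = £489.54.
Total paid = 72 × £489.54 = £35,246.88; interest = £35,246.88 − £25,000 = £10,246.88.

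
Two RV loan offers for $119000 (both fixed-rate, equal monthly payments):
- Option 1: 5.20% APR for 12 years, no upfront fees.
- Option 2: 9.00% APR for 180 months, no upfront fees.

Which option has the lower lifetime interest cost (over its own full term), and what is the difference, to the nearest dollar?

Option 1: monthly rate = 5.2%/12 = 0.0043333; payment = 119,000 × 0.0043333 / (1 − (1+0.0043333)^−144) = $1,112.60.
Total interest on Option 1 = 144 × $1,112.60 − $119,000 = $41,214.40.
Option 2: at 9.00% the monthly rate is 0.0075000, so the payment is 119,000 × 0.0075000 / (1 − 1.0075000^−180) = $1,206.98.
Total interest on Option 2 = 180 × $1,206.98 − $119,000 = $98,256.40.
Option 1 is lower by $57,042.00.

Option 1 by $57,042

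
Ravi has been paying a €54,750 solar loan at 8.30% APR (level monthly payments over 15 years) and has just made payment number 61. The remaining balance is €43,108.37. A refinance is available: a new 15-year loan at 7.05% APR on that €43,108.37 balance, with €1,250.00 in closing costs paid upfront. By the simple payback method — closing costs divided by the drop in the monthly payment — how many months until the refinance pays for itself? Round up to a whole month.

9 months

Current payment = 54,750 × 8.3%/12 / (1 − (1+0.0069167)^−180) = €532.75.
Refinanced payment = 43,108.37 × 0.0058750 / (1 − (1+0.0058750)^−180) = €388.68.
Monthly savings = €532.75 − €388.68 = €144.07.
Break-even = €1,250.00 / €144.07 = 8.68 → 9 months.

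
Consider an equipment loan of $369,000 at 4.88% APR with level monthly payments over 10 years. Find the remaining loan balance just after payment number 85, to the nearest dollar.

With monthly rate i = 4.88%/12 = 0.0040667, the balance after k of n payments is P · [(1+i)^n − (1+i)^k] / [(1+i)^n − 1].
(1+0.0040667)^120 = 1.62744356 and (1+0.0040667)^85 = 1.41194150, so the balance is 369,000 × (1.62744356 − 1.41194150) / (1.62744356 − 1) = $126,736.91.

$126,737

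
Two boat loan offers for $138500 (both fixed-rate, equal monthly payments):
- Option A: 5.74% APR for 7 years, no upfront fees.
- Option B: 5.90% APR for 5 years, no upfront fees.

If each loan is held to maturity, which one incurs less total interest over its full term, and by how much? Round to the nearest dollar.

Option A: at 5.74% the monthly rate is 0.0047833, so the payment is 138,500 × 0.0047833 / (1 − 1.0047833^−84) = $2,006.07.
Total interest on Option A = 84 × $2,006.07 − $138,500 = $30,009.88.
Option B: at 5.90% the monthly rate is 0.0049167, so the payment is 138,500 × 0.0049167 / (1 − 1.0049167^−60) = $2,671.16.
Total interest on Option B = 60 × $2,671.16 − $138,500 = $21,769.60.
Option B is lower by $8,240.28.

Option B by $8,240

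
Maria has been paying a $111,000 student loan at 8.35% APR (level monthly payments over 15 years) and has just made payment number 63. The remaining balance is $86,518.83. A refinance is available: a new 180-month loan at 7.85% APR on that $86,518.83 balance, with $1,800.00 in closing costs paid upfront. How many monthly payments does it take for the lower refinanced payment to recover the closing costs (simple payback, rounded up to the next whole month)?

Current payment = 111,000 × 8.35%/12 / (1 − (1+0.0069583)^−180) = $1,083.32.
Refinanced payment = 86,518.83 × 0.0065417 / (1 − (1+0.0065417)^−180) = $819.34.
Monthly savings = $1,083.32 − $819.34 = $263.98.
Break-even = $1,800.00 / $263.98 = 6.82 → 7 months.

7 months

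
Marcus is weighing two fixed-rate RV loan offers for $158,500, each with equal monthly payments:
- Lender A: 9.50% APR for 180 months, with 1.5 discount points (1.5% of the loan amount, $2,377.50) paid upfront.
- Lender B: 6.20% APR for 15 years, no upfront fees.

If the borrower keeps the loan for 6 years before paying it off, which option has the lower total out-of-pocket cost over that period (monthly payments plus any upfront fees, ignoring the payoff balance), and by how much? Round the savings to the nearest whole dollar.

Lender A: at 9.50% the monthly rate is 0.0079167, so the payment is 158,500 × 0.0079167 / (1 − 1.0079167^−180) = $1,655.10.
Lender B: monthly rate = 6.2%/12 = 0.0051667; payment = 158,500 × 0.0051667 / (1 − (1+0.0051667)^−180) = $1,354.70.
Over 72 months: Lender A costs 72 × $1,655.10 + $2,377.50 = $121,544.70; Lender B costs 72 × $1,354.70 = $97,538.40.
Lender B is cheaper by $121,544.70 − $97,538.40 = $24,006.30.

Lender B by $24,006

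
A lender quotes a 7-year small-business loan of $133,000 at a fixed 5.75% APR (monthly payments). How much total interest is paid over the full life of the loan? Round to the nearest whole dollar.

$28,871

At 5.75% the monthly rate is 0.0047917, so the payment is 133,000 × 0.0047917 / (1 − 1.0047917^−84) = $1,927.04.
Total paid = 84 × $1,927.04 = $161,871.36; interest = $161,871.36 − $133,000 = $28,871.36.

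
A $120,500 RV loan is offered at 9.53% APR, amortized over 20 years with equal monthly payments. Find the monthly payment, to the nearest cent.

$1,125.58

Monthly rate = 9.53%/12 = 0.0079417; payment = 120,500 × 0.0079417 / (1 − (1+0.0079417)^−240) = $1,125.58.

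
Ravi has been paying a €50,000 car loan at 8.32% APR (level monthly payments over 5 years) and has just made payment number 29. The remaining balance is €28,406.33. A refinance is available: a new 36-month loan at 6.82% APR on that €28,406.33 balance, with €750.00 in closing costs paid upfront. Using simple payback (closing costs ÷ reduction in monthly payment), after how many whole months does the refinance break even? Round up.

Current payment = 50,000 × 8.32%/12 / (1 − (1+0.0069333)^−60) = €1,021.49.
Refinanced payment = 28,406.33 × 0.0056833 / (1 − (1+0.0056833)^−36) = €874.77.
Monthly savings = €1,021.49 − €874.77 = €146.72.
Break-even = €750.00 / €146.72 = 5.11 → 6 months.

6 months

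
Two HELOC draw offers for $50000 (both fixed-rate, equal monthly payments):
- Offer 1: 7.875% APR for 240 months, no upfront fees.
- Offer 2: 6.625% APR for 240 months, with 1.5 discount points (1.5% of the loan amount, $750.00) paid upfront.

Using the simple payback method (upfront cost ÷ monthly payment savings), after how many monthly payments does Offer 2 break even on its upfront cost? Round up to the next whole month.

Offer 1: at 7.875% the monthly rate is 0.0065625, so the payment is 50,000 × 0.0065625 / (1 − 1.0065625^−240) = $414.34.
Offer 2: at 6.625% the monthly rate is 0.0055208, so the payment is 50,000 × 0.0055208 / (1 − 1.0055208^−240) = $376.48.
Monthly savings = $414.34 − $376.48 = $37.86.
Break-even = $750.00 / $37.86 = 19.81 → 20 months.

20 months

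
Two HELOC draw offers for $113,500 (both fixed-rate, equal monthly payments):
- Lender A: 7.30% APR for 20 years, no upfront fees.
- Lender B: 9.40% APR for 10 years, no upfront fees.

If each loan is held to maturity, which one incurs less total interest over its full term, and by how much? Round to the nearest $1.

Lender B by $40,630

Lender A: monthly rate = 7.3%/12 = 0.0060833; payment = 113,500 × 0.0060833 / (1 − (1+0.0060833)^−240) = $900.52.
Total interest on Lender A = 240 × $900.52 − $113,500 = $102,624.80.
Lender B: monthly rate = 9.4%/12 = 0.0078333; payment = 113,500 × 0.0078333 / (1 − (1+0.0078333)^−120) = $1,462.46.
Total interest on Lender B = 120 × $1,462.46 − $113,500 = $61,995.20.
Lender B is lower by $40,629.60.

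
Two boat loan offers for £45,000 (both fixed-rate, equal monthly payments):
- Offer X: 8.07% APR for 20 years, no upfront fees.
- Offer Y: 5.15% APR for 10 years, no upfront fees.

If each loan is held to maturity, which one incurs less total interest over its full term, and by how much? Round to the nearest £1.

Offer Y by £33,134

Offer X: at 8.07% the monthly rate is 0.0067250, so the payment is 45,000 × 0.0067250 / (1 − 1.0067250^−240) = £378.36.
Total interest on Offer X = 240 × £378.36 − £45,000 = £45,806.40.
Offer Y: at 5.15% the monthly rate is 0.0042917, so the payment is 45,000 × 0.0042917 / (1 − 1.0042917^−120) = £480.60.
Total interest on Offer Y = 120 × £480.60 − £45,000 = £12,672.00.
Offer Y is lower by £33,134.40.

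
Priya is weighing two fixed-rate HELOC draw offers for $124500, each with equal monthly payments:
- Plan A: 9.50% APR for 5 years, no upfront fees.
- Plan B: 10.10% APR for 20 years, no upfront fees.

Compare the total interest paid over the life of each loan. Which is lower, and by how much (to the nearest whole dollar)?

Plan A: at 9.50% the monthly rate is 0.0079167, so the payment is 124,500 × 0.0079167 / (1 − 1.0079167^−60) = $2,614.73.
Total interest on Plan A = 60 × $2,614.73 − $124,500 = $32,383.80.
Plan B: monthly rate = 10.1%/12 = 0.0084167; payment = 124,500 × 0.0084167 / (1 − (1+0.0084167)^−240) = $1,209.71.
Total interest on Plan B = 240 × $1,209.71 − $124,500 = $165,830.40.
Plan A is lower by $133,446.60.

Plan A by $133,447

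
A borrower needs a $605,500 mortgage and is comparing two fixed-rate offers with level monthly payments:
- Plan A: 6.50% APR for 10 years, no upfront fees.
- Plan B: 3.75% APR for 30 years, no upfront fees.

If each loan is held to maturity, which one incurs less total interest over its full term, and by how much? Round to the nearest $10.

Plan A by $184,460

Plan A: monthly rate = 6.5%/12 = 0.0054167; payment = 605,500 × 0.0054167 / (1 − (1+0.0054167)^−120) = $6,875.33.
Total interest on Plan A = 120 × $6,875.33 − $605,500 = $219,539.60.
Plan B: monthly rate = 3.75%/12 = 0.0031250; payment = 605,500 × 0.0031250 / (1 − (1+0.0031250)^−360) = $2,804.16.
Total interest on Plan B = 360 × $2,804.16 − $605,500 = $403,997.60.
Plan A is lower by $184,458.00.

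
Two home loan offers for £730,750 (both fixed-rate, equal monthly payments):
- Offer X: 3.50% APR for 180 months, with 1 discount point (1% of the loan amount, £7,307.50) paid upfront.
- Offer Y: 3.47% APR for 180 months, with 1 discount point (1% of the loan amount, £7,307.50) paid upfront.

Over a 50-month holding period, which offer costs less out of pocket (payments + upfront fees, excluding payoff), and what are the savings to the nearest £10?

Offer X: monthly rate = 3.5%/12 = 0.0029167; payment = 730,750 × 0.0029167 / (1 − (1+0.0029167)^−180) = £5,224.00.
Offer Y: at 3.47% the monthly rate is 0.0028917, so the payment is 730,750 × 0.0028917 / (1 − 1.0028917^−180) = £5,213.25.
Over 50 months: Offer X costs 50 × £5,224.00 + £7,307.50 = £268,507.50; Offer Y costs 50 × £5,213.25 + £7,307.50 = £267,970.00.
Offer Y is cheaper by £268,507.50 − £267,970.00 = £537.50.

Offer Y by £540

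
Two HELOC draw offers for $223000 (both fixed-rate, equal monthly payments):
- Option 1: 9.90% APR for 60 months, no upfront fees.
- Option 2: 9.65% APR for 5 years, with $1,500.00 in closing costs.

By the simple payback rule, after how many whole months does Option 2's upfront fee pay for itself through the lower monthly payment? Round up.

55 months

Option 1: at 9.90% the monthly rate is 0.0082500, so the payment is 223,000 × 0.0082500 / (1 − 1.0082500^−60) = $4,727.13.
Option 2: at 9.65% the monthly rate is 0.0080417, so the payment is 223,000 × 0.0080417 / (1 − 1.0080417^−60) = $4,699.78.
Monthly savings = $4,727.13 − $4,699.78 = $27.35.
Break-even = $1,500.00 / $27.35 = 54.84 → 55 months.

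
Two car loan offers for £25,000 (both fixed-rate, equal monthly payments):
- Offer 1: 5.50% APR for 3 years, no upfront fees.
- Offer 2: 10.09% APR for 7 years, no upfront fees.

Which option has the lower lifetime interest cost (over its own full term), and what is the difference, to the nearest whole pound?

Offer 1: at 5.50% the monthly rate is 0.0045833, so the payment is 25,000 × 0.0045833 / (1 − 1.0045833^−36) = £754.90.
Total interest on Offer 1 = 36 × £754.90 − £25,000 = £2,176.40.
Offer 2: monthly rate = 10.09%/12 = 0.0084083; payment = 25,000 × 0.0084083 / (1 − (1+0.0084083)^−84) = £416.19.
Total interest on Offer 2 = 84 × £416.19 − £25,000 = £9,959.96.
Offer 1 is lower by £7,783.56.

Offer 1 by £7,784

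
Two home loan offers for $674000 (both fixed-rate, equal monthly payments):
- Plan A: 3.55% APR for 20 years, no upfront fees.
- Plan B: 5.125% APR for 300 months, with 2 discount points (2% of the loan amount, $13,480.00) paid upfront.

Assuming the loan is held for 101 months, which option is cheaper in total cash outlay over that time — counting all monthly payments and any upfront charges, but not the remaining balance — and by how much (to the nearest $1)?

Plan A by $19,854

Plan A: monthly rate = 3.55%/12 = 0.0029583; payment = 674,000 × 0.0029583 / (1 − (1+0.0029583)^−240) = $3,926.27.
Plan B: monthly rate = 5.125%/12 = 0.0042708; payment = 674,000 × 0.0042708 / (1 − (1+0.0042708)^−300) = $3,989.38.
Over 101 months: Plan A costs 101 × $3,926.27 = $396,553.27; Plan B costs 101 × $3,989.38 + $13,480.00 = $416,407.38.
Plan A is cheaper by $416,407.38 − $396,553.27 = $19,854.11.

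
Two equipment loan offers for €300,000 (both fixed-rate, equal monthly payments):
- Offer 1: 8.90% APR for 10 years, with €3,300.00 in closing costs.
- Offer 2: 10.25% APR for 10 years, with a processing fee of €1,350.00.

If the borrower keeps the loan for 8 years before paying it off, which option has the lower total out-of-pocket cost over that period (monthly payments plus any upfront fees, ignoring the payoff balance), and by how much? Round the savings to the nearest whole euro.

Offer 1 by €19,373

Offer 1: at 8.90% the monthly rate is 0.0074167, so the payment is 300,000 × 0.0074167 / (1 − 1.0074167^−120) = €3,784.06.
Offer 2: at 10.25% the monthly rate is 0.0085417, so the payment is 300,000 × 0.0085417 / (1 − 1.0085417^−120) = €4,006.17.
Over 96 months: Offer 1 costs 96 × €3,784.06 + €3,300.00 = €366,569.76; Offer 2 costs 96 × €4,006.17 + €1,350.00 = €385,942.32.
Offer 1 is cheaper by €385,942.32 − €366,569.76 = €19,372.56.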